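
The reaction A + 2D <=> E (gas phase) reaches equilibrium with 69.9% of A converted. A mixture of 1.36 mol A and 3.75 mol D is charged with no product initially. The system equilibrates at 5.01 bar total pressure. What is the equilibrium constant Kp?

Let X = conversion of A (basis 1.36 mol A); extent of reaction ξ = 1.36X.
Moles: n_A = 1.36 − 1.36X; n_D = 3.75 − 2.72X; n_E = 1.36X.
Total moles n_T = 5.11 − 2.72X.
At X = 0.699: n_A = 0.409, n_D = 1.85, n_E = 0.951, n_T = 3.21.
p_i = (n_i/n_T)·P. Kp = p_E / (p_A p_D^2) = 0.279 bar^-2.

Kp = 0.279 bar^-2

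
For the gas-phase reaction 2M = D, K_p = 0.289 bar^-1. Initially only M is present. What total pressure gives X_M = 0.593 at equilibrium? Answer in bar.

Basis: 1 mol M initially; let X = conversion of M. Extent ξ = 0.5X.
Moles: n_M = 1 − X; n_D = 0.5X.
Total moles n_T = 1 − 0.5X.
K_p = p_D / (p_M^2) with p_i = (n_i/n_T)·P.
At X = 0.593: the mole-fraction product g(X) = Π y_i^ν_i = 1.259. Since K_p = g(X)·P^{-1}, P = (g/K_p)^(1/1) = (1.259/0.289)^(1/1) = 4.36 bar.

P = 4.36 bar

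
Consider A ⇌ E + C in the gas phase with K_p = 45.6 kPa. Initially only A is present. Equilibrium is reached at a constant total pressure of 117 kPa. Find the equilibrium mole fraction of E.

y_E = 0.346

Basis: 1 mol A initially; let X = conversion of A. Extent ξ = X.
Mole table: n_A = 1 − X; n_E = X; n_C = X.
Summing: n_T = 1 + X.
y_i = n_i/n_T, p_i = y_i·P. K_p = p_E p_C / (p_A).
This yields a degree-2 equation in X; solving on (0,1), X = 0.530.
Then n_E = 0.53, n_T = 1.53, so y_E = 0.346.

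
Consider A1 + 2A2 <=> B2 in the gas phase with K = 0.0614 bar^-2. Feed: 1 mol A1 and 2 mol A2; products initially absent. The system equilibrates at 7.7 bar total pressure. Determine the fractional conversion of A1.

X = 0.484

Take 1 mol A1 as basis and let X be its fractional conversion, so ξ = X.
At extent ξ: n_A1 = 1 − X; n_A2 = 2 − 2X; n_B2 = X.
Summing: n_T = 3 − 2X.
y_i = n_i/n_T, p_i = y_i·P. K = p_B2 / (p_A1 p_A2^2).
Equating to 0.0614 bar^-2 and solving on 0 < X < 1: X = 0.484.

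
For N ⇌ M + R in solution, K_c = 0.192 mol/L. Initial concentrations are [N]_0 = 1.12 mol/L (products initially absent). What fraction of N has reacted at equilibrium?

Let X = conversion of N; extent ξ = 1.12·X mol/L.
Concentrations: [N] = 1.12 − 1.12X; [M] = 1.12X; [R] = 1.12X.
K_c = [M] [R] / ([N]).
This equals 0.192 at X = 0.337 (the root in 0 < X < 1).

X = 0.337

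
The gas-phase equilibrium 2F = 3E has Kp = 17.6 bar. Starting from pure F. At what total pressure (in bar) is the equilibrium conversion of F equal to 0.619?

Basis: 1 mol F initially; let X = conversion of F. Extent ξ = 0.5X.
Moles: n_F = 1 − X; n_E = 1.5X.
n_T = Σnᵢ = 1 + 0.5X.
Kp = p_E^3 / (p_F^2) with p_i = (n_i/n_T)·P.
At X = 0.619: the mole-fraction product g(X) = Π y_i^ν_i = 4.211. Since Kp = g(X)·P^{1}, P = (Kp/g)^(1/1) = (17.6/4.211)^(1/1) = 4.18 bar.

P = 4.18 bar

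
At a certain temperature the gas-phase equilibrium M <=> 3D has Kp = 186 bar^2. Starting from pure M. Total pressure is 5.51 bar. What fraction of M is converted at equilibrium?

Basis: 1 mol M initially; let X = conversion of M. Extent ξ = X.
Mole table: n_M = 1 − X; n_D = 3X.
n_T = Σnᵢ = 1 + 2X.
With p_i = (n_i/n_T)P, Kp = p_D^3 / (p_M).
Substituting and setting equal to 186 bar^2 gives a polynomial in X; the root in (0,1) is X = 0.722.

X = 0.722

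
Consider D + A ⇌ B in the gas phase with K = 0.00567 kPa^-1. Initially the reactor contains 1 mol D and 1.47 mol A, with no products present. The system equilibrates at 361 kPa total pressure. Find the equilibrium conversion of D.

Let X = conversion of D (basis 1 mol D); extent of reaction ξ = X.
At extent ξ: n_D = 1 − X; n_A = 1.47 − X; n_B = X.
Total moles n_T = 2.47 − X.
With p_i = (n_i/n_T)P, K = p_B / (p_D p_A).
Substituting and setting equal to 0.00567 kPa^-1 gives a polynomial in X; the root in (0,1) is X = 0.502.

X = 0.502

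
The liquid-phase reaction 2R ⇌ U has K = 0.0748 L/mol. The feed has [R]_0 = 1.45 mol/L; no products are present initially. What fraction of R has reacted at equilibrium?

Let X = conversion of R; extent ξ = 1.45X/2 mol/L.
Concentrations: [R] = 1.45 − 1.45X; [U] = 0.725X.
K = [U] / ([R]^2).
Equating to 0.0748 L/mol: the physical root is X = 0.155.

X = 0.155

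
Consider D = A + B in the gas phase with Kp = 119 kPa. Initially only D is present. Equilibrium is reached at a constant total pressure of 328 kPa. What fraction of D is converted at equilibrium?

X = 0.516

Let X = conversion of D (basis 1 mol D); extent of reaction ξ = X.
Species balance: n_D = 1 − X; n_A = X; n_B = X.
n_T = Σnᵢ = 1 + X.
With p_i = (n_i/n_T)P, Kp = p_A p_B / (p_D).
This yields a degree-2 equation in X; solving on (0,1), X = 0.516.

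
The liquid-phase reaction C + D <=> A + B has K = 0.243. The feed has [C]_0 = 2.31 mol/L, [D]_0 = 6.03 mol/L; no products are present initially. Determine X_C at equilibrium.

X = 0.504

Let X = conversion of C; extent ξ = 2.31·X mol/L.
Concentrations: [C] = 2.31 − 2.31X; [D] = 6.03 − 2.31X; [A] = 2.31X; [B] = 2.31X.
K = [A] [B] / ([C] [D]).
This equals 0.243 at X = 0.504 (the root in 0 < X < 1).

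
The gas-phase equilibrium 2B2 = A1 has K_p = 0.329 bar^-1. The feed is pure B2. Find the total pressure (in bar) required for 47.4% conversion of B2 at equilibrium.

Let X = conversion of B2 (basis 1 mol B2); extent of reaction ξ = 0.5X.
Species balance: n_B2 = 1 − X; n_A1 = 0.5X.
Summing: n_T = 1 − 0.5X.
K_p = p_A1 / (p_B2^2) with p_i = (n_i/n_T)·P.
At X = 0.474: the mole-fraction product g(X) = Π y_i^ν_i = 0.6536. Since K_p = g(X)·P^{-1}, P = (g/K_p)^(1/1) = (0.6536/0.329)^(1/1) = 1.99 bar.

P = 1.99 bar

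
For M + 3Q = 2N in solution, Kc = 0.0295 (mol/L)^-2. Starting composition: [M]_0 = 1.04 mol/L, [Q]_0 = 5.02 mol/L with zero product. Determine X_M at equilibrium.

X = 0.439

Let X = conversion of M; extent ξ = 1.04·X mol/L.
Concentrations: [M] = 1.04 − 1.04X; [Q] = 5.02 − 3.12X; [N] = 2.08X.
Kc = [N]^2 / ([M] [Q]^3).
Equating to 0.0295 (mol/L)^-2: the physical root is X = 0.439.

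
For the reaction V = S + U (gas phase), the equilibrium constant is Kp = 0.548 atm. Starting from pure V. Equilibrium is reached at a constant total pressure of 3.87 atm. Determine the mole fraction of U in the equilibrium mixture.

y_U = 0.260

Basis: 1 mol V initially; let X = conversion of V. Extent ξ = X.
At extent ξ: n_V = 1 − X; n_S = X; n_U = X.
Summing: n_T = 1 + X.
Mole fractions y_i = n_i/n_T; Kp = p_S p_U / (p_V) with p_i = y_i·P.
This yields a degree-2 equation in X; solving on (0,1), X = 0.352.
Then n_U = 0.352, n_T = 1.35, so y_U = 0.260.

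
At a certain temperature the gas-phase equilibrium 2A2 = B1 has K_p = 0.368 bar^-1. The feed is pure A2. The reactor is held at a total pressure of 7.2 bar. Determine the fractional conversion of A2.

X = 0.706

Basis: 1 mol A2 initially; let X = conversion of A2. Extent ξ = 0.5X.
Species balance: n_A2 = 1 − X; n_B1 = 0.5X.
Summing: n_T = 1 − 0.5X.
y_i = n_i/n_T, p_i = y_i·P. K_p = p_B1 / (p_A2^2).
This yields a degree-2 equation in X; solving on (0,1), X = 0.706.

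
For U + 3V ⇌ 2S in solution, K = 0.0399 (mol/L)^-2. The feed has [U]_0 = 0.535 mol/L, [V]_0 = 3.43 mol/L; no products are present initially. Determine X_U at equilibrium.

X = 0.451

Let X = conversion of U; extent ξ = 0.535·X mol/L.
Concentrations: [U] = 0.535 − 0.535X; [V] = 3.43 − 1.6X; [S] = 1.07X.
K = [S]^2 / ([U] [V]^3).
Equating to 0.0399 (mol/L)^-2: the physical root is X = 0.451.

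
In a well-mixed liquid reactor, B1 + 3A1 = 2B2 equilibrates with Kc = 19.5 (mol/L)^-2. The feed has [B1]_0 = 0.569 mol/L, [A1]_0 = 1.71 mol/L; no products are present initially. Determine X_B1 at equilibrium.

X = 0.679

Let X = conversion of B1; extent ξ = 0.569·X mol/L.
Concentrations: [B1] = 0.569 − 0.569X; [A1] = 1.71 − 1.71X; [B2] = 1.14X.
Kc = [B2]^2 / ([B1] [A1]^3).
Setting equal to 19.5 and solving for X on (0,1) gives X = 0.679.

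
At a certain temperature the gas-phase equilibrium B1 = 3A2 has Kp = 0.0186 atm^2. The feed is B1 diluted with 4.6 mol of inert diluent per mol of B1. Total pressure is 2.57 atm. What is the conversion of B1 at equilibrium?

Take 1 mol B1 as basis and let X be its fractional conversion, so ξ = X.
Species balance: n_B1 = 1 − X; n_A2 = 3X; n_I = 4.6 (inert).
Summing: n_T = 5.6 + 2X.
y_i = n_i/n_T, p_i = y_i·P. Kp = p_A2^3 / (p_B1).
Equating to 0.0186 atm^2 and solving on 0 < X < 1: X = 0.146.

X = 0.146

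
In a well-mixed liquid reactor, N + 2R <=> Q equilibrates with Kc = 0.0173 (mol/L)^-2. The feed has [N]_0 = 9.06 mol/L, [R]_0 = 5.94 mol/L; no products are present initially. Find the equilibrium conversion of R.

X = 0.460

Let X = conversion of R; extent ξ = 5.94X/2 mol/L.
Concentrations: [N] = 9.06 − 2.97X; [R] = 5.94 − 5.94X; [Q] = 2.97X.
Kc = [Q] / ([N] [R]^2).
Solving Kc = 0.0173 for X ∈ (0,1): X = 0.460.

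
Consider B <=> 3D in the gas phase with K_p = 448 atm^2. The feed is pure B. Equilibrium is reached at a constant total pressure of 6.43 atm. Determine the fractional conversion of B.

Take 1 mol B as basis and let X be its fractional conversion, so ξ = X.
Mole table: n_B = 1 − X; n_D = 3X.
n_T = Σnᵢ = 1 + 2X.
Mole fractions y_i = n_i/n_T; K_p = p_D^3 / (p_B) with p_i = y_i·P.
Substituting and setting equal to 448 atm^2 gives a polynomial in X; the root in (0,1) is X = 0.808.

X = 0.808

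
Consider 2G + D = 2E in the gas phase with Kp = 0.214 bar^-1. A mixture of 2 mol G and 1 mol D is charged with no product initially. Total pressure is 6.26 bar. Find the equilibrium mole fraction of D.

y_D = 0.242

Let X = conversion of G (basis 2 mol G); extent of reaction ξ = X.
Moles: n_G = 2 − 2X; n_D = 1 − X; n_E = 2X.
Summing: n_T = 3 − X.
With p_i = (n_i/n_T)P, Kp = p_E^2 / (p_G^2 p_D).
Setting this equal to 0.214 bar^-1 and taking the physical root (0 < X < 1) gives X = 0.363.
Then n_D = 0.637, n_T = 2.64, so y_D = 0.242.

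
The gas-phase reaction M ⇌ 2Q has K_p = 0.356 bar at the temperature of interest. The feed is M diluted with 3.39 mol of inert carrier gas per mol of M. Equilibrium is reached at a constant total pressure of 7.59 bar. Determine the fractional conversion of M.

Let X = conversion of M (basis 1 mol M); extent of reaction ξ = X.
Mole table: n_M = 1 − X; n_Q = 2X; n_I = 3.39 (inert).
n_T = Σnᵢ = 4.39 + X.
y_i = n_i/n_T, p_i = y_i·P. K_p = p_Q^2 / (p_M).
Setting this equal to 0.356 bar and taking the physical root (0 < X < 1) gives X = 0.207.

X = 0.207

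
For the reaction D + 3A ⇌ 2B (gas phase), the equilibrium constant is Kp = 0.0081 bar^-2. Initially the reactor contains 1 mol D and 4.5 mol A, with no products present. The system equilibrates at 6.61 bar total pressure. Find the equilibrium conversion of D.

X = 0.331

Take 1 mol D as basis and let X be its fractional conversion, so ξ = X.
Moles: n_D = 1 − X; n_A = 4.5 − 3X; n_B = 2X.
n_T = Σnᵢ = 5.5 − 2X.
y_i = n_i/n_T, p_i = y_i·P. Kp = p_B^2 / (p_D p_A^3).
Equating to 0.0081 bar^-2 and solving on 0 < X < 1: X = 0.331.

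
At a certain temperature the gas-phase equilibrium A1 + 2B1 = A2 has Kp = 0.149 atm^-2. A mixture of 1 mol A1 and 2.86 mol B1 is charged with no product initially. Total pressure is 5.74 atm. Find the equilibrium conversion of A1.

Basis: 1 mol A1 initially; let X = conversion of A1. Extent ξ = X.
Species balance: n_A1 = 1 − X; n_B1 = 2.86 − 2X; n_A2 = X.
Summing: n_T = 3.86 − 2X.
Mole fractions y_i = n_i/n_T; Kp = p_A2 / (p_A1 p_B1^2) with p_i = y_i·P.
Substituting and setting equal to 0.149 atm^-2 gives a polynomial in X; the root in (0,1) is X = 0.647.

X = 0.647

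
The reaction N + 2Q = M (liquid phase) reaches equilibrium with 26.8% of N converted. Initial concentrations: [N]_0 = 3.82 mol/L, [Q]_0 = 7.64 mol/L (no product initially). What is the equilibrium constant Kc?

Let X = conversion of N.
Concentrations: [N] = 3.82 − 3.82X; [Q] = 7.64 − 7.64X; [M] = 3.82X.
At X = 0.268: [N] = 2.8, [Q] = 5.59, [M] = 1.02.
Kc = [M] / ([N] [Q]^2) = 0.0117 (mol/L)^-2.

Kc = 0.0117 (mol/L)^-2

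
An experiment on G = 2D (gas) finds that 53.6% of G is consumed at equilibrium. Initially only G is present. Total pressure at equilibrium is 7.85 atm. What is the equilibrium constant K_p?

K_p = 12.7 atm

Basis: 1 mol G initially; let X = conversion of G. Extent ξ = X.
Mole table: n_G = 1 − X; n_D = 2X.
n_T = Σnᵢ = 1 + X.
At X = 0.536: n_G = 0.464, n_D = 1.07, n_T = 1.54.
p_i = (n_i/n_T)·P. K_p = p_D^2 / (p_G) = 12.7 atm.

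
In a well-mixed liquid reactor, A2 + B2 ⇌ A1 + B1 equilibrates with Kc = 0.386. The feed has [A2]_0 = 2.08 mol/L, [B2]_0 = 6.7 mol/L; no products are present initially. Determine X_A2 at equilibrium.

X = 0.619

Let X = conversion of A2; extent ξ = 2.08·X mol/L.
Concentrations: [A2] = 2.08 − 2.08X; [B2] = 6.7 − 2.08X; [A1] = 2.08X; [B1] = 2.08X.
Kc = [A1] [B1] / ([A2] [B2]).
Setting equal to 0.386 and solving for X on (0,1) gives X = 0.619.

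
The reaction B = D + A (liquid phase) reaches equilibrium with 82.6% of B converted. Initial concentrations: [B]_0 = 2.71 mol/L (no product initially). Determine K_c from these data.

K_c = 10.6 mol/L

Let X = conversion of B.
Concentrations: [B] = 2.71 − 2.71X; [D] = 2.71X; [A] = 2.71X.
At X = 0.826: [B] = 0.472, [D] = 2.24, [A] = 2.24.
K_c = [D] [A] / ([B]) = 10.6 mol/L.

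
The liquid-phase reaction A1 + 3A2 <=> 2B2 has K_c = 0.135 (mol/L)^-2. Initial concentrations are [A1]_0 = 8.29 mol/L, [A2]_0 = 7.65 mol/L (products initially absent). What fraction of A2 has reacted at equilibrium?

X = 0.686

Let X = conversion of A2; extent ξ = 7.65X/3 mol/L.
Concentrations: [A1] = 8.29 − 2.55X; [A2] = 7.65 − 7.65X; [B2] = 5.1X.
K_c = [B2]^2 / ([A1] [A2]^3).
This equals 0.135 at X = 0.686 (the root in 0 < X < 1).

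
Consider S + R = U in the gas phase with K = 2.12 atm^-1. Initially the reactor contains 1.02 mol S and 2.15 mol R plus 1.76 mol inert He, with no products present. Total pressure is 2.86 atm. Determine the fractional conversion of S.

Let X = conversion of S (basis 1.02 mol S); extent of reaction ξ = 1.02X.
Species balance: n_S = 1.02 − 1.02X; n_R = 2.15 − 1.02X; n_U = 1.02X; n_I = 1.76 (inert).
Summing: n_T = 4.93 − 1.02X.
Mole fractions y_i = n_i/n_T; K = p_U / (p_S p_R) with p_i = y_i·P.
Setting this equal to 2.12 atm^-1 and taking the physical root (0 < X < 1) gives X = 0.676.

X = 0.676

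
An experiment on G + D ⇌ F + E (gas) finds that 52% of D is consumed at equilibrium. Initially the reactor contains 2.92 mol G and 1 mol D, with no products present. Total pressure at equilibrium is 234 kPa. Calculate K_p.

K_p = 0.235

Basis: 1 mol D initially; let X = conversion of D. Extent ξ = X.
Moles: n_G = 2.92 − X; n_D = 1 − X; n_F = X; n_E = X.
n_T stays at 3.92 (no change in mole number).
At X = 0.52: n_G = 2.4, n_D = 0.48, n_F = 0.52, n_E = 0.52, n_T = 3.92.
p_i = (n_i/n_T)·P. K_p = p_F p_E / (p_G p_D) = 0.235.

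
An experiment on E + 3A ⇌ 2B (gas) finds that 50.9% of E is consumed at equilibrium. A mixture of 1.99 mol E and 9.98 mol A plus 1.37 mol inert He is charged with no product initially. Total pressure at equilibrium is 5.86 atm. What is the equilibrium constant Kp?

Kp = 0.0468 atm^-2

Take 1.99 mol E as basis and let X be its fractional conversion, so ξ = 1.99X.
At extent ξ: n_E = 1.99 − 1.99X; n_A = 9.98 − 5.97X; n_B = 3.98X; n_I = 1.37 (inert).
Summing: n_T = 13.3 − 3.98X.
At X = 0.509: n_E = 0.977, n_A = 6.94, n_B = 2.03, n_T = 11.3.
p_i = (n_i/n_T)·P. Kp = p_B^2 / (p_E p_A^3) = 0.0468 atm^-2.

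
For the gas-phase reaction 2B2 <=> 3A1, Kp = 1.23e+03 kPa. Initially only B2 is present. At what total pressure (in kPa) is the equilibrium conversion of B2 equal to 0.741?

Basis: 1 mol B2 initially; let X = conversion of B2. Extent ξ = 0.5X.
At extent ξ: n_B2 = 1 − X; n_A1 = 1.5X.
Total moles n_T = 1 + 0.5X.
Kp = p_A1^3 / (p_B2^2) with p_i = (n_i/n_T)·P.
At X = 0.741: the mole-fraction product g(X) = Π y_i^ν_i = 14.94. Since Kp = g(X)·P^{1}, P = (Kp/g)^(1/1) = (1.23e+03/14.94)^(1/1) = 82.3 kPa.

P = 82.3 kPa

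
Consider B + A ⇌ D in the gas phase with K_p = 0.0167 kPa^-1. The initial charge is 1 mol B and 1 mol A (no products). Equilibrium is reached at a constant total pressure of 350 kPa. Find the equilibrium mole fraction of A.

Let X = conversion of B (basis 1 mol B); extent of reaction ξ = X.
Moles: n_B = 1 − X; n_A = 1 − X; n_D = X.
n_T = Σnᵢ = 2 − X.
Mole fractions y_i = n_i/n_T; K_p = p_D / (p_B p_A) with p_i = y_i·P.
Equating to 0.0167 kPa^-1 and solving on 0 < X < 1: X = 0.618.
Then n_A = 0.382, n_T = 1.38, so y_A = 0.277.

y_A = 0.277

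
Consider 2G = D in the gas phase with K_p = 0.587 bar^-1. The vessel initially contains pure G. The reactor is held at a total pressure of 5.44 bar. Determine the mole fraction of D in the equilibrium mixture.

y_D = 0.575

Let X = conversion of G (basis 1 mol G); extent of reaction ξ = 0.5X.
Species balance: n_G = 1 − X; n_D = 0.5X.
Summing: n_T = 1 − 0.5X.
Mole fractions y_i = n_i/n_T; K_p = p_D / (p_G^2) with p_i = y_i·P.
Setting this equal to 0.587 bar^-1 and taking the physical root (0 < X < 1) gives X = 0.731.
Then n_D = 0.365, n_T = 0.635, so y_D = 0.575.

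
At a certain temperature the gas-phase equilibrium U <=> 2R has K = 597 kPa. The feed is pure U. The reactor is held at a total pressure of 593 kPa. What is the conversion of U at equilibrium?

Let X = conversion of U (basis 1 mol U); extent of reaction ξ = X.
Moles: n_U = 1 − X; n_R = 2X.
Total moles n_T = 1 + X.
With p_i = (n_i/n_T)P, K = p_R^2 / (p_U).
Substituting and setting equal to 597 kPa gives a polynomial in X; the root in (0,1) is X = 0.448.

X = 0.448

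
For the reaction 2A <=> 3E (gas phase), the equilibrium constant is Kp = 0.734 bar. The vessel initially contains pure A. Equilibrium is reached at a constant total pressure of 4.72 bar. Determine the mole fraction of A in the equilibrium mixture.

y_A = 0.612

Basis: 1 mol A initially; let X = conversion of A. Extent ξ = 0.5X.
At extent ξ: n_A = 1 − X; n_E = 1.5X.
Total moles n_T = 1 + 0.5X.
With p_i = (n_i/n_T)P, Kp = p_E^3 / (p_A^2).
Setting this equal to 0.734 bar and taking the physical root (0 < X < 1) gives X = 0.297.
Then n_A = 0.703, n_T = 1.15, so y_A = 0.612.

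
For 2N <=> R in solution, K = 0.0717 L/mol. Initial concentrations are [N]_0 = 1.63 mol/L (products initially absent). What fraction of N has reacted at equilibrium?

X = 0.164

Let X = conversion of N; extent ξ = 1.63X/2 mol/L.
Concentrations: [N] = 1.63 − 1.63X; [R] = 0.815X.
K = [R] / ([N]^2).
This equals 0.0717 at X = 0.164 (the root in 0 < X < 1).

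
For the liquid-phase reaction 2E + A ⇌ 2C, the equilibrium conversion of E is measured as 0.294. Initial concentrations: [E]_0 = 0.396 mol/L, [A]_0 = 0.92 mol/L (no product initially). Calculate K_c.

K_c = 0.201 L/mol

Let X = conversion of E.
Concentrations: [E] = 0.396 − 0.396X; [A] = 0.92 − 0.198X; [C] = 0.396X.
At X = 0.294: [E] = 0.28, [A] = 0.862, [C] = 0.116.
K_c = [C]^2 / ([E]^2 [A]) = 0.201 L/mol.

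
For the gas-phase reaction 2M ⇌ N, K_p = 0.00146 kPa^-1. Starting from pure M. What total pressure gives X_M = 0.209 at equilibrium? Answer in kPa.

Let X = conversion of M (basis 1 mol M); extent of reaction ξ = 0.5X.
Mole table: n_M = 1 − X; n_N = 0.5X.
Total moles n_T = 1 − 0.5X.
K_p = p_N / (p_M^2) with p_i = (n_i/n_T)·P.
At X = 0.209: the mole-fraction product g(X) = Π y_i^ν_i = 0.1496. Since K_p = g(X)·P^{-1}, P = (g/K_p)^(1/1) = (0.1496/0.00146)^(1/1) = 102 kPa.

P = 102 kPa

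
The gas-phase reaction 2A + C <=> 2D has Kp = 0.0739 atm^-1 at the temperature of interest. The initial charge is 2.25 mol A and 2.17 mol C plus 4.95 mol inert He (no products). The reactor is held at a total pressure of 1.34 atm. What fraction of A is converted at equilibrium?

Basis: 2.25 mol A initially; let X = conversion of A. Extent ξ = 1.12X.
Mole table: n_A = 2.25 − 2.25X; n_C = 2.17 − 1.12X; n_D = 2.25X; n_I = 4.95 (inert).
Summing: n_T = 9.37 − 1.12X.
y_i = n_i/n_T, p_i = y_i·P. Kp = p_D^2 / (p_A^2 p_C).
This yields a degree-3 equation in X; solving on (0,1), X = 0.129.

X = 0.129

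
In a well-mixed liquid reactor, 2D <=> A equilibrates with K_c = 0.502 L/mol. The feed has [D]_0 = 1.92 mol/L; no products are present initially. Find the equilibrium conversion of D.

X = 0.494

Let X = conversion of D; extent ξ = 1.92X/2 mol/L.
Concentrations: [D] = 1.92 − 1.92X; [A] = 0.96X.
K_c = [A] / ([D]^2).
Setting equal to 0.502 and solving for X on (0,1) gives X = 0.494.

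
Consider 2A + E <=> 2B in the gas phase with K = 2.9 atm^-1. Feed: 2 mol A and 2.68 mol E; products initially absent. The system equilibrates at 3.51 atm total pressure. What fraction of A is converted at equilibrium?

X = 0.693

Basis: 2 mol A initially; let X = conversion of A. Extent ξ = X.
Mole table: n_A = 2 − 2X; n_E = 2.68 − X; n_B = 2X.
Total moles n_T = 4.68 − X.
y_i = n_i/n_T, p_i = y_i·P. K = p_B^2 / (p_A^2 p_E).
This yields a degree-3 equation in X; solving on (0,1), X = 0.693.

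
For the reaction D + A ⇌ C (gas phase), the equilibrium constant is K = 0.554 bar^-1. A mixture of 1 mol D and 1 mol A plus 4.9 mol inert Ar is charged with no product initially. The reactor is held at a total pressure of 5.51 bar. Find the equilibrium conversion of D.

X = 0.255

Take 1 mol D as basis and let X be its fractional conversion, so ξ = X.
Species balance: n_D = 1 − X; n_A = 1 − X; n_C = X; n_I = 4.9 (inert).
Summing: n_T = 6.9 − X.
Mole fractions y_i = n_i/n_T; K = p_C / (p_D p_A) with p_i = y_i·P.
This yields a degree-2 equation in X; solving on (0,1), X = 0.255.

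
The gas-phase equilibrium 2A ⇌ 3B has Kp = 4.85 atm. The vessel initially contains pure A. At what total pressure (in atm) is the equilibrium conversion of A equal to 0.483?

Basis: 1 mol A initially; let X = conversion of A. Extent ξ = 0.5X.
Species balance: n_A = 1 − X; n_B = 1.5X.
Summing: n_T = 1 + 0.5X.
Kp = p_B^3 / (p_A^2) with p_i = (n_i/n_T)·P.
At X = 0.483: the mole-fraction product g(X) = Π y_i^ν_i = 1.146. Since Kp = g(X)·P^{1}, P = (Kp/g)^(1/1) = (4.85/1.146)^(1/1) = 4.23 atm.

P = 4.23 atm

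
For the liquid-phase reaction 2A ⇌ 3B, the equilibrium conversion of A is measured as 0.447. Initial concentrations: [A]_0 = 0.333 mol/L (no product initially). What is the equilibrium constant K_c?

K_c = 0.328 mol/L

Let X = conversion of A.
Concentrations: [A] = 0.333 − 0.333X; [B] = 0.5X.
At X = 0.447: [A] = 0.184, [B] = 0.223.
K_c = [B]^3 / ([A]^2) = 0.328 mol/L.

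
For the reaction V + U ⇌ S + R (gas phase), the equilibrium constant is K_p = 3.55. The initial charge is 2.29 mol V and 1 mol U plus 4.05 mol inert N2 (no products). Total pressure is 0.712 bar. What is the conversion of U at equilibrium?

Basis: 1 mol U initially; let X = conversion of U. Extent ξ = X.
Mole table: n_V = 2.29 − X; n_U = 1 − X; n_S = X; n_R = X; n_I = 4.05 (inert).
Since Δν = 0, n_T = 7.34 throughout.
y_i = n_i/n_T, p_i = y_i·P. K_p = p_S p_R / (p_V p_U).
Setting this equal to 3.55 and taking the physical root (0 < X < 1) gives X = 0.856.

X = 0.856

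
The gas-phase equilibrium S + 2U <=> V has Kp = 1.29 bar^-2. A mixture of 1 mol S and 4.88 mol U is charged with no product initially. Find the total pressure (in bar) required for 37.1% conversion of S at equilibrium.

Take 1 mol S as basis and let X be its fractional conversion, so ξ = X.
At extent ξ: n_S = 1 − X; n_U = 4.88 − 2X; n_V = X.
Total moles n_T = 5.88 − 2X.
Kp = p_V / (p_S p_U^2) with p_i = (n_i/n_T)·P.
At X = 0.371: the mole-fraction product g(X) = Π y_i^ν_i = 0.9093. Since Kp = g(X)·P^{-2}, P = (g/Kp)^(1/2) = (0.9093/1.29)^(1/2) = 0.84 bar.

P = 0.84 bar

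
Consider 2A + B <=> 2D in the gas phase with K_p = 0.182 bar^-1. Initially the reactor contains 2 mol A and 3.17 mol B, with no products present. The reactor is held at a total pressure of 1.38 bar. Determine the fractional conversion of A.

Basis: 2 mol A initially; let X = conversion of A. Extent ξ = X.
At extent ξ: n_A = 2 − 2X; n_B = 3.17 − X; n_D = 2X.
n_T = Σnᵢ = 5.17 − X.
Mole fractions y_i = n_i/n_T; K_p = p_D^2 / (p_A^2 p_B) with p_i = y_i·P.
Equating to 0.182 bar^-1 and solving on 0 < X < 1: X = 0.278.

X = 0.278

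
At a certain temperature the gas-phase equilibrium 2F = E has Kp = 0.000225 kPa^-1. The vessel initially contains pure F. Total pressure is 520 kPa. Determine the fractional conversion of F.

X = 0.175

Basis: 1 mol F initially; let X = conversion of F. Extent ξ = 0.5X.
At extent ξ: n_F = 1 − X; n_E = 0.5X.
Summing: n_T = 1 − 0.5X.
y_i = n_i/n_T, p_i = y_i·P. Kp = p_E / (p_F^2).
This yields a degree-2 equation in X; solving on (0,1), X = 0.175.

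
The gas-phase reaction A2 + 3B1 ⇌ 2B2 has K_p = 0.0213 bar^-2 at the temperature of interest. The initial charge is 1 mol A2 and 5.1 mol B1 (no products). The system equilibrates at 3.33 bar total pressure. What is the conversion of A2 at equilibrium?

Let X = conversion of A2 (basis 1 mol A2); extent of reaction ξ = X.
Species balance: n_A2 = 1 − X; n_B1 = 5.1 − 3X; n_B2 = 2X.
Summing: n_T = 6.1 − 2X.
With p_i = (n_i/n_T)P, K_p = p_B2^2 / (p_A2 p_B1^3).
Equating to 0.0213 bar^-2 and solving on 0 < X < 1: X = 0.313.

X = 0.313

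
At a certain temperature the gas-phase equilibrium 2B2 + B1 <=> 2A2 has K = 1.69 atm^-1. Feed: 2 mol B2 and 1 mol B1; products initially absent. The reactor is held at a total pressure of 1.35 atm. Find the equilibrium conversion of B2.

X = 0.418

Basis: 2 mol B2 initially; let X = conversion of B2. Extent ξ = X.
Mole table: n_B2 = 2 − 2X; n_B1 = 1 − X; n_A2 = 2X.
n_T = Σnᵢ = 3 − X.
y_i = n_i/n_T, p_i = y_i·P. K = p_A2^2 / (p_B2^2 p_B1).
Setting this equal to 1.69 atm^-1 and taking the physical root (0 < X < 1) gives X = 0.418.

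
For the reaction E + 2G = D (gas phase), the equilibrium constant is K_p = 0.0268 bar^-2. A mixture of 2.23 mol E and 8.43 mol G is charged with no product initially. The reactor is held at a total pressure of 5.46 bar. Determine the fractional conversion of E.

Let X = conversion of E (basis 2.23 mol E); extent of reaction ξ = 2.23X.
Mole table: n_E = 2.23 − 2.23X; n_G = 8.43 − 4.46X; n_D = 2.23X.
Total moles n_T = 10.7 − 4.46X.
With p_i = (n_i/n_T)P, K_p = p_D / (p_E p_G^2).
Setting this equal to 0.0268 bar^-2 and taking the physical root (0 < X < 1) gives X = 0.315.

X = 0.315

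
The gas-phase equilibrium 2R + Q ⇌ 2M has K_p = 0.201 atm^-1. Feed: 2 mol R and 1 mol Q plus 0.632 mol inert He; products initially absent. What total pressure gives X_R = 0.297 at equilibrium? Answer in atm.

Take 2 mol R as basis and let X be its fractional conversion, so ξ = X.
Moles: n_R = 2 − 2X; n_Q = 1 − X; n_M = 2X; n_I = 0.632 (inert).
n_T = Σnᵢ = 3.63 − X.
K_p = p_M^2 / (p_R^2 p_Q) with p_i = (n_i/n_T)·P.
At X = 0.297: the mole-fraction product g(X) = Π y_i^ν_i = 0.8467. Since K_p = g(X)·P^{-1}, P = (g/K_p)^(1/1) = (0.8467/0.201)^(1/1) = 4.21 atm.

P = 4.21 atm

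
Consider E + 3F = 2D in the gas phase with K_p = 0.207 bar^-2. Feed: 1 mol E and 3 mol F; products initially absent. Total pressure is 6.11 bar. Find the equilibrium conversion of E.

Basis: 1 mol E initially; let X = conversion of E. Extent ξ = X.
At extent ξ: n_E = 1 − X; n_F = 3 − 3X; n_D = 2X.
Total moles n_T = 4 − 2X.
y_i = n_i/n_T, p_i = y_i·P. K_p = p_D^2 / (p_E p_F^3).
Equating to 0.207 bar^-2 and solving on 0 < X < 1: X = 0.534.

X = 0.534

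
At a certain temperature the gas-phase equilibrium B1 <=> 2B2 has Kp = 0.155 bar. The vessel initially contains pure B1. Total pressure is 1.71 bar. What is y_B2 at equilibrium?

Take 1 mol B1 as basis and let X be its fractional conversion, so ξ = X.
Moles: n_B1 = 1 − X; n_B2 = 2X.
Summing: n_T = 1 + X.
With p_i = (n_i/n_T)P, Kp = p_B2^2 / (p_B1).
Substituting and setting equal to 0.155 bar gives a polynomial in X; the root in (0,1) is X = 0.149.
Then n_B2 = 0.298, n_T = 1.15, so y_B2 = 0.259.

y_B2 = 0.259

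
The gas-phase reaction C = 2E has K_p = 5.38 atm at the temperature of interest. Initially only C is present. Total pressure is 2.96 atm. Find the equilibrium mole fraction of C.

y_C = 0.283

Take 1 mol C as basis and let X be its fractional conversion, so ξ = X.
Moles: n_C = 1 − X; n_E = 2X.
n_T = Σnᵢ = 1 + X.
y_i = n_i/n_T, p_i = y_i·P. K_p = p_E^2 / (p_C).
Setting this equal to 5.38 atm and taking the physical root (0 < X < 1) gives X = 0.559.
Then n_C = 0.441, n_T = 1.56, so y_C = 0.283.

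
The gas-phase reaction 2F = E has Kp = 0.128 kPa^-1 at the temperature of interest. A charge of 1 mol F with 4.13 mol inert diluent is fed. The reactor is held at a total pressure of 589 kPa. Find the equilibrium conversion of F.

Let X = conversion of F (basis 1 mol F); extent of reaction ξ = 0.5X.
Moles: n_F = 1 − X; n_E = 0.5X; n_I = 4.13 (inert).
Summing: n_T = 5.13 − 0.5X.
y_i = n_i/n_T, p_i = y_i·P. Kp = p_E / (p_F^2).
This yields a degree-2 equation in X; solving on (0,1), X = 0.838.

X = 0.838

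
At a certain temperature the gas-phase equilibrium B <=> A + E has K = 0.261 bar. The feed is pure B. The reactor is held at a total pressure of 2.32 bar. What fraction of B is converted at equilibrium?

X = 0.318

Let X = conversion of B (basis 1 mol B); extent of reaction ξ = X.
Species balance: n_B = 1 − X; n_A = X; n_E = X.
Total moles n_T = 1 + X.
y_i = n_i/n_T, p_i = y_i·P. K = p_A p_E / (p_B).
Equating to 0.261 bar and solving on 0 < X < 1: X = 0.318.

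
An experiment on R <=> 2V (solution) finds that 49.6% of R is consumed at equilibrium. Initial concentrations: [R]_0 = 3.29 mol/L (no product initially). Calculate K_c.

Let X = conversion of R.
Concentrations: [R] = 3.29 − 3.29X; [V] = 6.58X.
At X = 0.496: [R] = 1.66, [V] = 3.26.
K_c = [V]^2 / ([R]) = 6.42 mol/L.

K_c = 6.42 mol/L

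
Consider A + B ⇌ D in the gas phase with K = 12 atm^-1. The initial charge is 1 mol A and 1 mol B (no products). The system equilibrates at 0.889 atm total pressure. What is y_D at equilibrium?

y_D = 0.547

Basis: 1 mol A initially; let X = conversion of A. Extent ξ = X.
Mole table: n_A = 1 − X; n_B = 1 − X; n_D = X.
n_T = Σnᵢ = 2 − X.
Mole fractions y_i = n_i/n_T; K = p_D / (p_A p_B) with p_i = y_i·P.
Equating to 12 atm^-1 and solving on 0 < X < 1: X = 0.707.
Then n_D = 0.707, n_T = 1.29, so y_D = 0.547.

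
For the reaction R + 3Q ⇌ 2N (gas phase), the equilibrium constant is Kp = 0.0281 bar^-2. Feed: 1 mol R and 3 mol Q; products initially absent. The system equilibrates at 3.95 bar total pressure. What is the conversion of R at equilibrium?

Let X = conversion of R (basis 1 mol R); extent of reaction ξ = X.
Mole table: n_R = 1 − X; n_Q = 3 − 3X; n_N = 2X.
Total moles n_T = 4 − 2X.
With p_i = (n_i/n_T)P, Kp = p_N^2 / (p_R p_Q^3).
This yields a degree-4 equation in X; solving on (0,1), X = 0.267.

X = 0.267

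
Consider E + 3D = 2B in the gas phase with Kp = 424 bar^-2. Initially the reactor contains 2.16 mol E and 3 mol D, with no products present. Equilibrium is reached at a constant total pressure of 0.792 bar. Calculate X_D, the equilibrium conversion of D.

Let X = conversion of D (basis 3 mol D); extent of reaction ξ = X.
Species balance: n_E = 2.16 − X; n_D = 3 − 3X; n_B = 2X.
n_T = Σnᵢ = 5.16 − 2X.
y_i = n_i/n_T, p_i = y_i·P. Kp = p_B^2 / (p_E p_D^3).
Equating to 424 bar^-2 and solving on 0 < X < 1: X = 0.846.

X = 0.846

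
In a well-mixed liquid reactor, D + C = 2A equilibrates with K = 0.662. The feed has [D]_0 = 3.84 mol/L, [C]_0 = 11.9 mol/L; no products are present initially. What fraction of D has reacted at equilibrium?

X = 0.477

Let X = conversion of D; extent ξ = 3.84·X mol/L.
Concentrations: [D] = 3.84 − 3.84X; [C] = 11.9 − 3.84X; [A] = 7.68X.
K = [A]^2 / ([D] [C]).
This equals 0.662 at X = 0.477 (the root in 0 < X < 1).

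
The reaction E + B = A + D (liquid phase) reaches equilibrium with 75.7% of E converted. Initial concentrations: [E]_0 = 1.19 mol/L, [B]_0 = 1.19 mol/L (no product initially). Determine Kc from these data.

Let X = conversion of E.
Concentrations: [E] = 1.19 − 1.19X; [B] = 1.19 − 1.19X; [A] = 1.19X; [D] = 1.19X.
At X = 0.757: [E] = 0.289, [B] = 0.289, [A] = 0.901, [D] = 0.901.
Kc = [A] [D] / ([E] [B]) = 9.7.

Kc = 9.7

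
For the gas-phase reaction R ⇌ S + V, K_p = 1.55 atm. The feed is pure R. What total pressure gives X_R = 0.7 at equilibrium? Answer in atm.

P = 1.61 atm

Basis: 1 mol R initially; let X = conversion of R. Extent ξ = X.
Species balance: n_R = 1 − X; n_S = X; n_V = X.
Total moles n_T = 1 + X.
K_p = p_S p_V / (p_R) with p_i = (n_i/n_T)·P.
At X = 0.7: the mole-fraction product g(X) = Π y_i^ν_i = 0.9608. Since K_p = g(X)·P^{1}, P = (K_p/g)^(1/1) = (1.55/0.9608)^(1/1) = 1.61 atm.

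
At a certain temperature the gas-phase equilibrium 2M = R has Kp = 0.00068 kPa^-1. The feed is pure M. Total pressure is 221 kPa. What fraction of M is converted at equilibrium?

Basis: 1 mol M initially; let X = conversion of M. Extent ξ = 0.5X.
At extent ξ: n_M = 1 − X; n_R = 0.5X.
Summing: n_T = 1 − 0.5X.
Mole fractions y_i = n_i/n_T; Kp = p_R / (p_M^2) with p_i = y_i·P.
Equating to 0.00068 kPa^-1 and solving on 0 < X < 1: X = 0.210.

X = 0.210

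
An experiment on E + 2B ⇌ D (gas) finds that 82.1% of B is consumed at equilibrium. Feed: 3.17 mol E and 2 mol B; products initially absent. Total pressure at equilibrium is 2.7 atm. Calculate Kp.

Basis: 2 mol B initially; let X = conversion of B. Extent ξ = X.
At extent ξ: n_E = 3.17 − X; n_B = 2 − 2X; n_D = X.
n_T = Σnᵢ = 5.17 − 2X.
At X = 0.821: n_E = 2.35, n_B = 0.358, n_D = 0.821, n_T = 3.53.
p_i = (n_i/n_T)·P. Kp = p_D / (p_E p_B^2) = 4.66 atm^-2.

Kp = 4.66 atm^-2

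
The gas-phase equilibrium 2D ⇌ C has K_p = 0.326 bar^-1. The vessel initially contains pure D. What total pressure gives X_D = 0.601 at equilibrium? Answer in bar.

P = 4.05 bar

Let X = conversion of D (basis 1 mol D); extent of reaction ξ = 0.5X.
Species balance: n_D = 1 − X; n_C = 0.5X.
Summing: n_T = 1 − 0.5X.
K_p = p_C / (p_D^2) with p_i = (n_i/n_T)·P.
At X = 0.601: the mole-fraction product g(X) = Π y_i^ν_i = 1.32. Since K_p = g(X)·P^{-1}, P = (g/K_p)^(1/1) = (1.32/0.326)^(1/1) = 4.05 bar.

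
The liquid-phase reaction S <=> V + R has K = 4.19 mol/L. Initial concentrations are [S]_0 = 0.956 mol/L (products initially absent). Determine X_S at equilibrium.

X = 0.839

Let X = conversion of S; extent ξ = 0.956·X mol/L.
Concentrations: [S] = 0.956 − 0.956X; [V] = 0.956X; [R] = 0.956X.
K = [V] [R] / ([S]).
Solving K = 4.19 for X ∈ (0,1): X = 0.839.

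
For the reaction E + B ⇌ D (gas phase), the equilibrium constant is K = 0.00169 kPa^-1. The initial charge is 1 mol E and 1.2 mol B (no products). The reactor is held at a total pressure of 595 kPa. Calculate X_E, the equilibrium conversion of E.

Basis: 1 mol E initially; let X = conversion of E. Extent ξ = X.
Mole table: n_E = 1 − X; n_B = 1.2 − X; n_D = X.
Total moles n_T = 2.2 − X.
y_i = n_i/n_T, p_i = y_i·P. K = p_D / (p_E p_B).
Equating to 0.00169 kPa^-1 and solving on 0 < X < 1: X = 0.320.

X = 0.320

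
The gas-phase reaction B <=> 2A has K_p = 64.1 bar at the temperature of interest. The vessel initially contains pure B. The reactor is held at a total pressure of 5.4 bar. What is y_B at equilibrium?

Take 1 mol B as basis and let X be its fractional conversion, so ξ = X.
Moles: n_B = 1 − X; n_A = 2X.
n_T = Σnᵢ = 1 + X.
y_i = n_i/n_T, p_i = y_i·P. K_p = p_A^2 / (p_B).
Substituting and setting equal to 64.1 bar gives a polynomial in X; the root in (0,1) is X = 0.865.
Then n_B = 0.135, n_T = 1.86, so y_B = 0.072.

y_B = 0.072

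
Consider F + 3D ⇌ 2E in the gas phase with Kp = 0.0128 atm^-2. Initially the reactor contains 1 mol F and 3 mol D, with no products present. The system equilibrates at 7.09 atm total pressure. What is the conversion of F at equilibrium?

X = 0.300

Take 1 mol F as basis and let X be its fractional conversion, so ξ = X.
Species balance: n_F = 1 − X; n_D = 3 − 3X; n_E = 2X.
n_T = Σnᵢ = 4 − 2X.
With p_i = (n_i/n_T)P, Kp = p_E^2 / (p_F p_D^3).
Setting this equal to 0.0128 atm^-2 and taking the physical root (0 < X < 1) gives X = 0.300.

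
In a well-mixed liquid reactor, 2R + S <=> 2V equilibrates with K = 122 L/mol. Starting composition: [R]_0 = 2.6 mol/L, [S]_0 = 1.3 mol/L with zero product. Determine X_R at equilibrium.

X = 0.836

Let X = conversion of R; extent ξ = 2.6X/2 mol/L.
Concentrations: [R] = 2.6 − 2.6X; [S] = 1.3 − 1.3X; [V] = 2.6X.
K = [V]^2 / ([R]^2 [S]).
Setting equal to 122 and solving for X on (0,1) gives X = 0.836.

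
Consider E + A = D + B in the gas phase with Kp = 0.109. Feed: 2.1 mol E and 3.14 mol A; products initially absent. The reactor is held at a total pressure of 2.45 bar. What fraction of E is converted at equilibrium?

X = 0.301

Let X = conversion of E (basis 2.1 mol E); extent of reaction ξ = 2.1X.
Moles: n_E = 2.1 − 2.1X; n_A = 3.14 − 2.1X; n_D = 2.1X; n_B = 2.1X.
Since Δν = 0, n_T = 5.24 throughout.
y_i = n_i/n_T, p_i = y_i·P. Kp = p_D p_B / (p_E p_A).
Setting this equal to 0.109 and taking the physical root (0 < X < 1) gives X = 0.301.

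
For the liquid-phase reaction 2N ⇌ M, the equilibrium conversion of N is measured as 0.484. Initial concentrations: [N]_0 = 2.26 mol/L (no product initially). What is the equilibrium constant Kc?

Kc = 0.402 L/mol

Let X = conversion of N.
Concentrations: [N] = 2.26 − 2.26X; [M] = 1.13X.
At X = 0.484: [N] = 1.17, [M] = 0.547.
Kc = [M] / ([N]^2) = 0.402 L/mol.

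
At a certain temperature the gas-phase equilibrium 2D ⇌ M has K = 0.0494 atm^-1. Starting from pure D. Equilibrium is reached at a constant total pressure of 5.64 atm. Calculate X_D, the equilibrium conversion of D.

Take 1 mol D as basis and let X be its fractional conversion, so ξ = 0.5X.
Moles: n_D = 1 − X; n_M = 0.5X.
n_T = Σnᵢ = 1 − 0.5X.
Mole fractions y_i = n_i/n_T; K = p_M / (p_D^2) with p_i = y_i·P.
This yields a degree-2 equation in X; solving on (0,1), X = 0.312.

X = 0.312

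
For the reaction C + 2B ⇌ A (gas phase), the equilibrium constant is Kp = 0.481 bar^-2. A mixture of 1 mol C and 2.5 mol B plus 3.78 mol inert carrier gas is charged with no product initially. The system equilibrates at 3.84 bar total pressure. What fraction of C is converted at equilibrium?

X = 0.348

Take 1 mol C as basis and let X be its fractional conversion, so ξ = X.
At extent ξ: n_C = 1 − X; n_B = 2.5 − 2X; n_A = X; n_I = 3.78 (inert).
n_T = Σnᵢ = 7.28 − 2X.
y_i = n_i/n_T, p_i = y_i·P. Kp = p_A / (p_C p_B^2).
Substituting and setting equal to 0.481 bar^-2 gives a polynomial in X; the root in (0,1) is X = 0.348.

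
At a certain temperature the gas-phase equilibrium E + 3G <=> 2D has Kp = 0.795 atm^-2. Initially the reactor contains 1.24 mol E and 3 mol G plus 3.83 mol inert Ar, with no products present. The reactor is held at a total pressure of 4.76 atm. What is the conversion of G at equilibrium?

Let X = conversion of G (basis 3 mol G); extent of reaction ξ = X.
Mole table: n_E = 1.24 − X; n_G = 3 − 3X; n_D = 2X; n_I = 3.83 (inert).
Summing: n_T = 8.07 − 2X.
y_i = n_i/n_T, p_i = y_i·P. Kp = p_D^2 / (p_E p_G^3).
Substituting and setting equal to 0.795 atm^-2 gives a polynomial in X; the root in (0,1) is X = 0.490.

X = 0.490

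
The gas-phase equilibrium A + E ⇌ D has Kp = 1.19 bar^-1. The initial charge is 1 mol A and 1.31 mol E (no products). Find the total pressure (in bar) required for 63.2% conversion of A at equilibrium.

P = 3.57 bar

Let X = conversion of A (basis 1 mol A); extent of reaction ξ = X.
Mole table: n_A = 1 − X; n_E = 1.31 − X; n_D = X.
n_T = Σnᵢ = 2.31 − X.
Kp = p_D / (p_A p_E) with p_i = (n_i/n_T)·P.
At X = 0.632: the mole-fraction product g(X) = Π y_i^ν_i = 4.25. Since Kp = g(X)·P^{-1}, P = (g/Kp)^(1/1) = (4.25/1.19)^(1/1) = 3.57 bar.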